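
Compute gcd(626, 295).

gcd(626, 295):
  626 = 2*295 + 36
  295 = 8*36 + 7
  36 = 5*7 + 1
  7 = 7*1
so gcd(626, 295) = 1.

1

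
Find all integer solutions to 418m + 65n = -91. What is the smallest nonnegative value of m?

gcd(418, 65):
  418 = 6×65 + 28
  65 = 2×28 + 9
  28 = 3×9 + 1
  9 = 9×1
so gcd(418, 65) = 1.
1 divides -91, so solutions exist.
Back-substitute for Bézout coefficients:
  1 = 28 - 3×9
  ... = 418×(7) + 65×(-45)
Scale by -91/1 = -91: (m₀, n₀) = (-637, 4095).
General solution: m = -637 + 65t, n = 4095 - 418t for integer t.
m ≥ 0: smallest is -637 mod 65 = 13 (at t = 10), with n = -85.

13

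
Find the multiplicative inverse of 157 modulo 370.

33

gcd(370, 157) = 1  (370 = 2×157 + 56, 157 = 2×56 + 45, 56 = 1×45 + 11, 45 = 4×11 + 1, 11 = 11×1).
Back-substituting, 157×(33) + 370×(-14) = 1.
So 157×33 ≡ 1 (mod 370), and 33 mod 370 = 33.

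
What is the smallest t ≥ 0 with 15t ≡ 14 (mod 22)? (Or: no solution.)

gcd(22, 15) = 1  (22 = 1*15 + 7, 15 = 2*7 + 1, 7 = 7*1).
1 divides 14, so solutions exist.
Back-substituting, 15*(3) + 22*(-2) = 1.
So 15*(3) ≡ 1 (mod 22); multiply by 14: t ≡ 42 (mod 22).
Smallest nonnegative: t = 42 mod 22 = 20.

20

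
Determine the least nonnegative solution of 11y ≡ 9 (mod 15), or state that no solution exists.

9

gcd(15, 11) = 1.
1 divides 9, so solutions exist.
By Bézout, 11×(-4) + 15×(3) = 1.
So 11×(-4) ≡ 1 (mod 15); multiply by 9: y ≡ -36 (mod 15).
Smallest nonnegative: y = -36 mod 15 = 9.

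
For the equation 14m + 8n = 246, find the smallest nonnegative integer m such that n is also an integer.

gcd(14, 8) = 2  (14 = 1*8 + 6, 8 = 1*6 + 2, 6 = 3*2).
2 divides 246, so solutions exist.
Back-substituting, 14*(-1) + 8*(2) = 2.
Scale by 246/2 = 123: (m₀, n₀) = (-123, 246).
General solution: m = -123 + 4t, n = 246 - 7t for integer t.
m ≥ 0: smallest is -123 mod 4 = 1 (at t = 31), with n = 29.

1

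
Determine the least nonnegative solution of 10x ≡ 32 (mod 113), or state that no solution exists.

71

gcd(113, 10) = 1.
1 divides 32, so solutions exist.
By Bézout, 10·(34) + 113·(-3) = 1.
So 10·(34) ≡ 1 (mod 113); multiply by 32: x ≡ 1088 (mod 113).
Smallest nonnegative: x = 1088 mod 113 = 71.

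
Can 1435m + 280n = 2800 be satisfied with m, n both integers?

yes

gcd(1435, 280):
  1435 = 5·280 + 35
  280 = 8·35
so gcd(1435, 280) = 35.
35 divides 2800, so integer solutions exist.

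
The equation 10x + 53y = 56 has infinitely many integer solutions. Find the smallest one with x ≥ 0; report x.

48

gcd(53, 10) = 1  (53 = 5*10 + 3, 10 = 3*3 + 1, 3 = 3*1).
1 divides 56, so solutions exist.
Back-substituting, 10*(16) + 53*(-3) = 1.
Scale by 56/1 = 56: (x₀, y₀) = (896, -168).
General solution: x = 896 + 53t, y = -168 - 10t for integer t.
x ≥ 0: smallest is 896 mod 53 = 48 (at t = -16), with y = -8.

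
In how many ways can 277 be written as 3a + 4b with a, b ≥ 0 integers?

gcd(4, 3) = 1.
By Bézout, 3*(-1) + 4*(1) = 1.
One solution: (3, 67).
General: a = 3 + 4t, b = 67 - 3t.
a ≥ 0 ⇒ t ≥ 0; b ≥ 0 ⇒ t ≤ 22. So t ∈ [0, 22]: 23 solutions.

23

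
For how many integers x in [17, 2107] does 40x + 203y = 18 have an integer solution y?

gcd(203, 40) = 1.
By Bézout, 40*(66) + 203*(-13) = 1.
Particular solution: (173, -34).
General solution: x = 173 + 203t, y = -34 - 40t for integer t.
17 ≤ 173 + 203t ≤ 2107 gives t ∈ [0, 9], which is 10 values.

10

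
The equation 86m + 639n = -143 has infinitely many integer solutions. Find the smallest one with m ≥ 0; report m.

407

gcd(639, 86) = 1.
1 divides -143, so solutions exist.
By Bézout, 86·(-52) + 639·(7) = 1.
Scale by -143/1 = -143: (m₀, n₀) = (7436, -1001).
General solution: m = 7436 + 639t, n = -1001 - 86t for integer t.
m ≥ 0: smallest is 7436 mod 639 = 407 (at t = -11), with n = -55.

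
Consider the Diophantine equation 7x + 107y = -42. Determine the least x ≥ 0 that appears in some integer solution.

101

gcd(107, 7) = 1  (107 = 15*7 + 2, 7 = 3*2 + 1, 2 = 2*1).
1 divides -42, so solutions exist.
Back-substituting, 7*(46) + 107*(-3) = 1.
Scale by -42/1 = -42: (x₀, y₀) = (-1932, 126).
General solution: x = -1932 + 107t, y = 126 - 7t for integer t.
x ≥ 0: smallest is -1932 mod 107 = 101 (at t = 19), with y = -7.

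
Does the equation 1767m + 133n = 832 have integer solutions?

gcd(1767, 133) = 19  (1767 = 13×133 + 38, 133 = 3×38 + 19, 38 = 2×19).
19 does not divide 832 (remainder 15), so no integer solutions.

no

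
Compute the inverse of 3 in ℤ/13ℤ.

gcd(13, 3) = 1  (13 = 4·3 + 1, 3 = 3·1).
Back-substituting, 3·(-4) + 13·(1) = 1.
So 3·-4 ≡ 1 (mod 13), and -4 mod 13 = 9.

9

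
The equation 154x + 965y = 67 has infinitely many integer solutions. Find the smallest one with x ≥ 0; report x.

508

gcd(965, 154):
  965 = 6·154 + 41
  154 = 3·41 + 31
  41 = 1·31 + 10
  31 = 3·10 + 1
  10 = 10·1
so gcd(965, 154) = 1.
1 divides 67, so solutions exist.
Back-substitute for Bézout coefficients:
  1 = 31 - 3·10
  ... = 154·(94) + 965·(-15)
Scale by 67/1 = 67: (x₀, y₀) = (6298, -1005).
General solution: x = 6298 + 965t, y = -1005 - 154t for integer t.
x ≥ 0: smallest is 6298 mod 965 = 508 (at t = -6), with y = -81.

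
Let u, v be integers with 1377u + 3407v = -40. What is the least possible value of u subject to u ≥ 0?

gcd(3407, 1377):
  3407 = 2*1377 + 653
  1377 = 2*653 + 71
  653 = 9*71 + 14
  71 = 5*14 + 1
  14 = 14*1
so gcd(3407, 1377) = 1.
1 divides -40, so solutions exist.
Back-substitute for Bézout coefficients:
  1 = 71 - 5*14
  ... = 1377*(240) + 3407*(-97)
Scale by -40/1 = -40: (u₀, v₀) = (-9600, 3880).
General solution: u = -9600 + 3407t, v = 3880 - 1377t for integer t.
u ≥ 0: smallest is -9600 mod 3407 = 621 (at t = 3), with v = -251.

621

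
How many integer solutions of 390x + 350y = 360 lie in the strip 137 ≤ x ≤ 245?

3

gcd(390, 350) = 10  (390 = 1×350 + 40, 350 = 8×40 + 30, 40 = 1×30 + 10, 30 = 3×10).
Back-substituting, 390×(9) + 350×(-10) = 10.
Scale by 36: particular solution (324, -360); reduce x mod 35: (9, -9).
General solution: x = 9 + 35t, y = -9 - 39t for integer t.
137 ≤ 9 + 35t ≤ 245 gives t ∈ [4, 6], which is 3 values.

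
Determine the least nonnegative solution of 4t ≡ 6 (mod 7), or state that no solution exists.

gcd(7, 4):
  7 = 1×4 + 3
  4 = 1×3 + 1
  3 = 3×1
so gcd(7, 4) = 1.
1 divides 6, so solutions exist.
Back-substitute for Bézout coefficients:
  1 = 4 - 1×3
  ... = 4×(2) + 7×(-1)
So 4×(2) ≡ 1 (mod 7); multiply by 6: t ≡ 12 (mod 7).
Smallest nonnegative: t = 12 mod 7 = 5.

5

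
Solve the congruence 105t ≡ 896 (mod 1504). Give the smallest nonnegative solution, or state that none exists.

gcd(1504, 105) = 1.
1 divides 896, so solutions exist.
By Bézout, 105·(-487) + 1504·(34) = 1.
So 105·(-487) ≡ 1 (mod 1504); multiply by 896: t ≡ -436352 (mod 1504).
Smallest nonnegative: t = -436352 mod 1504 = 1312.

1312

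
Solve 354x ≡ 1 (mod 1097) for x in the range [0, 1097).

gcd(1097, 354) = 1  (1097 = 3×354 + 35, 354 = 10×35 + 4, 35 = 8×4 + 3, 4 = 1×3 + 1, 3 = 3×1).
Back-substituting, 354×(282) + 1097×(-91) = 1.
So 354×282 ≡ 1 (mod 1097), and 282 mod 1097 = 282.

282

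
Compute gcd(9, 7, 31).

1

gcd(9, 7) = 1.
gcd(1, 31) = 1.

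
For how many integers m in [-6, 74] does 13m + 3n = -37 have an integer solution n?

27

gcd(13, 3) = 1  (13 = 4*3 + 1, 3 = 3*1).
Back-substituting, 13*(1) + 3*(-4) = 1.
Scale by -37: particular solution (-37, 148); reduce m mod 3: (2, -21).
General solution: m = 2 + 3t, n = -21 - 13t for integer t.
-6 ≤ 2 + 3t ≤ 74 gives t ∈ [-2, 24], which is 27 values.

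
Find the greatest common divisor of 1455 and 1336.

gcd(1455, 1336):
  1455 = 1*1336 + 119
  1336 = 11*119 + 27
  119 = 4*27 + 11
  27 = 2*11 + 5
  11 = 2*5 + 1
  5 = 5*1
so gcd(1455, 1336) = 1.

1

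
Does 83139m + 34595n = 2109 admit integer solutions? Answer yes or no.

yes

gcd(83139, 34595) = 37.
37 divides 2109, so integer solutions exist.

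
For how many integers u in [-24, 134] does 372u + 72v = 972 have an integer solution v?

26

gcd(372, 72):
  372 = 5·72 + 12
  72 = 6·12
so gcd(372, 72) = 12.
Back-substitute for Bézout coefficients:
  12 = 372 - 5·72
  ... = 372·(1) + 72·(-5)
Scale by 81: particular solution (81, -405); reduce u mod 6: (3, -2).
General solution: u = 3 + 6t, v = -2 - 31t for integer t.
-24 ≤ 3 + 6t ≤ 134 gives t ∈ [-4, 21], which is 26 values.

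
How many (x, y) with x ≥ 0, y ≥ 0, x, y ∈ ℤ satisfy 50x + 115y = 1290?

gcd(115, 50):
  115 = 2*50 + 15
  50 = 3*15 + 5
  15 = 3*5
so gcd(115, 50) = 5.
Back-substitute for Bézout coefficients:
  5 = 50 - 3*15
  ... = 50*(7) + 115*(-3)
Scale by 258: one solution is (1806, -774). Reduce x mod 23: (12, 6).
General: x = 12 + 23t, y = 6 - 10t.
x ≥ 0 ⇒ t ≥ 0; y ≥ 0 ⇒ t ≤ 0. So t ∈ [0, 0]: 1 solution.

1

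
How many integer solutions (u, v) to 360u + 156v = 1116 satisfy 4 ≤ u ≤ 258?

20

gcd(360, 156) = 12  (360 = 2·156 + 48, 156 = 3·48 + 12, 48 = 4·12).
Back-substituting, 360·(-3) + 156·(7) = 12.
Scale by 93: particular solution (-279, 651); reduce u mod 13: (7, -9).
General solution: u = 7 + 13t, v = -9 - 30t for integer t.
4 ≤ 7 + 13t ≤ 258 gives t ∈ [0, 19], which is 20 values.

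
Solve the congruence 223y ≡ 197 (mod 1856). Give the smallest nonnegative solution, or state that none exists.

gcd(1856, 223):
  1856 = 8·223 + 72
  223 = 3·72 + 7
  72 = 10·7 + 2
  7 = 3·2 + 1
  2 = 2·1
so gcd(1856, 223) = 1.
1 divides 197, so solutions exist.
Back-substitute for Bézout coefficients:
  1 = 7 - 3·2
  ... = 223·(799) + 1856·(-96)
So 223·(799) ≡ 1 (mod 1856); multiply by 197: y ≡ 157403 (mod 1856).
Smallest nonnegative: y = 157403 mod 1856 = 1499.

1499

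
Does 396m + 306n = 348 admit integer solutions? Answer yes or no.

gcd(396, 306) = 18.
18 does not divide 348 (remainder 6), so no integer solutions.

no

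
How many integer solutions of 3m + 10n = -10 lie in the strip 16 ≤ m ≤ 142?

13

gcd(10, 3) = 1.
By Bézout, 3*(-3) + 10*(1) = 1.
Particular solution: (0, -1).
General solution: m = 0 + 10t, n = -1 - 3t for integer t.
16 ≤ 0 + 10t ≤ 142 gives t ∈ [2, 14], which is 13 values.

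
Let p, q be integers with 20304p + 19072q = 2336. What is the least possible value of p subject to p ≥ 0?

714

gcd(20304, 19072):
  20304 = 1·19072 + 1232
  19072 = 15·1232 + 592
  1232 = 2·592 + 48
  592 = 12·48 + 16
  48 = 3·16
so gcd(20304, 19072) = 16.
16 divides 2336, so solutions exist.
Back-substitute for Bézout coefficients:
  16 = 592 - 12·48
  ... = 20304·(-387) + 19072·(412)
Scale by 2336/16 = 146: (p₀, q₀) = (-56502, 60152).
General solution: p = -56502 + 1192t, q = 60152 - 1269t for integer t.
p ≥ 0: smallest is -56502 mod 1192 = 714 (at t = 48), with q = -760.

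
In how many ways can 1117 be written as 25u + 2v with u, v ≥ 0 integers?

gcd(25, 2) = 1.
By Bézout, 25×(1) + 2×(-12) = 1.
One solution: (1, 546).
General: u = 1 + 2t, v = 546 - 25t.
u ≥ 0 ⇒ t ≥ 0; v ≥ 0 ⇒ t ≤ 21. So t ∈ [0, 21]: 22 solutions.

22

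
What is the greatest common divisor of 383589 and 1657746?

27

gcd(1657746, 383589) = 27  (1657746 = 4×383589 + 123390, 383589 = 3×123390 + 13419, 123390 = 9×13419 + 2619, 13419 = 5×2619 + 324, 2619 = 8×324 + 27, 324 = 12×27).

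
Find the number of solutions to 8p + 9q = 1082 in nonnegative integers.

15

gcd(9, 8):
  9 = 1×8 + 1
  8 = 8×1
so gcd(9, 8) = 1.
Back-substitute for Bézout coefficients:
  1 = 9 - 1×8
  ... = 8×(-1) + 9×(1)
Scale by 1082: one solution is (-1082, 1082). Reduce p mod 9: (7, 114).
General: p = 7 + 9t, q = 114 - 8t.
p ≥ 0 ⇒ t ≥ 0; q ≥ 0 ⇒ t ≤ 14. So t ∈ [0, 14]: 15 solutions.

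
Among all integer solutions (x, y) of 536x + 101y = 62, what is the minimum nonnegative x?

gcd(536, 101):
  536 = 5×101 + 31
  101 = 3×31 + 8
  31 = 3×8 + 7
  8 = 1×7 + 1
  7 = 7×1
so gcd(536, 101) = 1.
1 divides 62, so solutions exist.
Back-substitute for Bézout coefficients:
  1 = 8 - 1×7
  ... = 536×(-13) + 101×(69)
Scale by 62/1 = 62: (x₀, y₀) = (-806, 4278).
General solution: x = -806 + 101t, y = 4278 - 536t for integer t.
x ≥ 0: smallest is -806 mod 101 = 2 (at t = 8), with y = -10.

2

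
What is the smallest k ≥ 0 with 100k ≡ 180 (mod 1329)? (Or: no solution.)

1065

gcd(1329, 100) = 1  (1329 = 13*100 + 29, 100 = 3*29 + 13, 29 = 2*13 + 3, 13 = 4*3 + 1, 3 = 3*1).
1 divides 180, so solutions exist.
Back-substituting, 100*(412) + 1329*(-31) = 1.
So 100*(412) ≡ 1 (mod 1329); multiply by 180: k ≡ 74160 (mod 1329).
Smallest nonnegative: k = 74160 mod 1329 = 1065.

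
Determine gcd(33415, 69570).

gcd(69570, 33415):
  69570 = 2*33415 + 2740
  33415 = 12*2740 + 535
  2740 = 5*535 + 65
  535 = 8*65 + 15
  65 = 4*15 + 5
  15 = 3*5
so gcd(69570, 33415) = 5.

5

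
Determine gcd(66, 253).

gcd(253, 66):
  253 = 3*66 + 55
  66 = 1*55 + 11
  55 = 5*11
so gcd(253, 66) = 11.

11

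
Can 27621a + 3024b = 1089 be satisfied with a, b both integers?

gcd(27621, 3024) = 27.
27 does not divide 1089 (remainder 9), so no integer solutions.

no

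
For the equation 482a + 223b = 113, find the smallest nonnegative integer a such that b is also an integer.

gcd(482, 223) = 1.
1 divides 113, so solutions exist.
By Bézout, 482·(31) + 223·(-67) = 1.
Scale by 113/1 = 113: (a₀, b₀) = (3503, -7571).
General solution: a = 3503 + 223t, b = -7571 - 482t for integer t.
a ≥ 0: smallest is 3503 mod 223 = 158 (at t = -15), with b = -341.

158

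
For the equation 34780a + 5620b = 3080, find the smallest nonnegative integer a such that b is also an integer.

268

gcd(34780, 5620):
  34780 = 6×5620 + 1060
  5620 = 5×1060 + 320
  1060 = 3×320 + 100
  320 = 3×100 + 20
  100 = 5×20
so gcd(34780, 5620) = 20.
20 divides 3080, so solutions exist.
Back-substitute for Bézout coefficients:
  20 = 320 - 3×100
  ... = 34780×(-53) + 5620×(328)
Scale by 3080/20 = 154: (a₀, b₀) = (-8162, 50512).
General solution: a = -8162 + 281t, b = 50512 - 1739t for integer t.
a ≥ 0: smallest is -8162 mod 281 = 268 (at t = 30), with b = -1658.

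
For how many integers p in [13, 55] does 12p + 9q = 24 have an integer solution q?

14

gcd(12, 9):
  12 = 1*9 + 3
  9 = 3*3
so gcd(12, 9) = 3.
Back-substitute for Bézout coefficients:
  3 = 12 - 1*9
  ... = 12*(1) + 9*(-1)
Scale by 8: particular solution (8, -8); reduce p mod 3: (2, 0).
General solution: p = 2 + 3t, q = 0 - 4t for integer t.
13 ≤ 2 + 3t ≤ 55 gives t ∈ [4, 17], which is 14 values.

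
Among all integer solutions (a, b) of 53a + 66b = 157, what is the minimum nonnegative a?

59

gcd(66, 53):
  66 = 1×53 + 13
  53 = 4×13 + 1
  13 = 13×1
so gcd(66, 53) = 1.
1 divides 157, so solutions exist.
Back-substitute for Bézout coefficients:
  1 = 53 - 4×13
  ... = 53×(5) + 66×(-4)
Scale by 157/1 = 157: (a₀, b₀) = (785, -628).
General solution: a = 785 + 66t, b = -628 - 53t for integer t.
a ≥ 0: smallest is 785 mod 66 = 59 (at t = -11), with b = -45.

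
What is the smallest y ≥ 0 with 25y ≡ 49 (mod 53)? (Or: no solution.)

gcd(53, 25) = 1  (53 = 2*25 + 3, 25 = 8*3 + 1, 3 = 3*1).
1 divides 49, so solutions exist.
Back-substituting, 25*(17) + 53*(-8) = 1.
So 25*(17) ≡ 1 (mod 53); multiply by 49: y ≡ 833 (mod 53).
Smallest nonnegative: y = 833 mod 53 = 38.

38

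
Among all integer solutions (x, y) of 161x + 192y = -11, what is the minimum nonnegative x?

gcd(192, 161):
  192 = 1×161 + 31
  161 = 5×31 + 6
  31 = 5×6 + 1
  6 = 6×1
so gcd(192, 161) = 1.
1 divides -11, so solutions exist.
Back-substitute for Bézout coefficients:
  1 = 31 - 5×6
  ... = 161×(-31) + 192×(26)
Scale by -11/1 = -11: (x₀, y₀) = (341, -286).
General solution: x = 341 + 192t, y = -286 - 161t for integer t.
x ≥ 0: smallest is 341 mod 192 = 149 (at t = -1), with y = -125.

149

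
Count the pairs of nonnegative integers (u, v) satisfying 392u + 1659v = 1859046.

20

gcd(1659, 392) = 7  (1659 = 4×392 + 91, 392 = 4×91 + 28, 91 = 3×28 + 7, 28 = 4×7).
Back-substituting, 392×(-55) + 1659×(13) = 7.
Scale by 265578: one solution is (-14606790, 3452514). Reduce u mod 237: (231, 1066).
General: u = 231 + 237t, v = 1066 - 56t.
u ≥ 0 ⇒ t ≥ 0; v ≥ 0 ⇒ t ≤ 19. So t ∈ [0, 19]: 20 solutions.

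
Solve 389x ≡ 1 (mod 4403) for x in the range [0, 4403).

2592

gcd(4403, 389):
  4403 = 11*389 + 124
  389 = 3*124 + 17
  124 = 7*17 + 5
  17 = 3*5 + 2
  5 = 2*2 + 1
  2 = 2*1
so gcd(4403, 389) = 1.
Back-substitute for Bézout coefficients:
  1 = 5 - 2*2
  ... = 389*(-1811) + 4403*(160)
So 389*-1811 ≡ 1 (mod 4403), and -1811 mod 4403 = 2592.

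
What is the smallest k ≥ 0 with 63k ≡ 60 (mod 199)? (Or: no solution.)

gcd(199, 63):
  199 = 3×63 + 10
  63 = 6×10 + 3
  10 = 3×3 + 1
  3 = 3×1
so gcd(199, 63) = 1.
1 divides 60, so solutions exist.
Back-substitute for Bézout coefficients:
  1 = 10 - 3×3
  ... = 63×(-60) + 199×(19)
So 63×(-60) ≡ 1 (mod 199); multiply by 60: k ≡ -3600 (mod 199).
Smallest nonnegative: k = -3600 mod 199 = 181.

181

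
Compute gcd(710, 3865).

5

gcd(3865, 710):
  3865 = 5·710 + 315
  710 = 2·315 + 80
  315 = 3·80 + 75
  80 = 1·75 + 5
  75 = 15·5
so gcd(3865, 710) = 5.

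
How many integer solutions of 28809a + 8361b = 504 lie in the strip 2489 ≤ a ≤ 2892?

0

gcd(28809, 8361) = 9.
By Bézout, 28809·(-92) + 8361·(317) = 9.
Particular solution: (422, -1454).
General solution: a = 422 + 929t, b = -1454 - 3201t for integer t.
2489 ≤ 422 + 929t ≤ 2892 gives t ∈ [3, 2], which is 0 values.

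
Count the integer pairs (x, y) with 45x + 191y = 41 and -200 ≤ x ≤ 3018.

gcd(191, 45) = 1.
By Bézout, 45·(17) + 191·(-4) = 1.
Particular solution: (124, -29).
General solution: x = 124 + 191t, y = -29 - 45t for integer t.
-200 ≤ 124 + 191t ≤ 3018 gives t ∈ [-1, 15], which is 17 values.

17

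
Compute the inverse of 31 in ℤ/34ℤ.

11

gcd(34, 31) = 1  (34 = 1*31 + 3, 31 = 10*3 + 1, 3 = 3*1).
Back-substituting, 31*(11) + 34*(-10) = 1.
So 31*11 ≡ 1 (mod 34), and 11 mod 34 = 11.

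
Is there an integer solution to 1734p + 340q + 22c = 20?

gcd(1734, 340):
  1734 = 5×340 + 34
  340 = 10×34
so gcd(1734, 340) = 34.
gcd(34, 22) = 2.
2 divides 20, so integer solutions exist.

yes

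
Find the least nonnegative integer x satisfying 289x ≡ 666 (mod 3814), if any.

gcd(3814, 289):
  3814 = 13·289 + 57
  289 = 5·57 + 4
  57 = 14·4 + 1
  4 = 4·1
so gcd(3814, 289) = 1.
1 divides 666, so solutions exist.
Back-substitute for Bézout coefficients:
  1 = 57 - 14·4
  ... = 289·(-937) + 3814·(71)
So 289·(-937) ≡ 1 (mod 3814); multiply by 666: x ≡ -624042 (mod 3814).
Smallest nonnegative: x = -624042 mod 3814 = 1454.

1454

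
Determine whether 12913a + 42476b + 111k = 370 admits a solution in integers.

gcd(42476, 12913):
  42476 = 3·12913 + 3737
  12913 = 3·3737 + 1702
  3737 = 2·1702 + 333
  1702 = 5·333 + 37
  333 = 9·37
so gcd(42476, 12913) = 37.
gcd(37, 111) = 37.
37 divides 370, so integer solutions exist.

yes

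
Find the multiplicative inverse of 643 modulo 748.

gcd(748, 643) = 1.
By Bézout, 643·(-57) + 748·(49) = 1.
So 643·-57 ≡ 1 (mod 748), and -57 mod 748 = 691.

691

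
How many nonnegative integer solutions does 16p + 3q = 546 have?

gcd(16, 3):
  16 = 5·3 + 1
  3 = 3·1
so gcd(16, 3) = 1.
Back-substitute for Bézout coefficients:
  1 = 16 - 5·3
  ... = 16·(1) + 3·(-5)
Scale by 546: one solution is (546, -2730). Reduce p mod 3: (0, 182).
General: p = 0 + 3t, q = 182 - 16t.
p ≥ 0 ⇒ t ≥ 0; q ≥ 0 ⇒ t ≤ 11. So t ∈ [0, 11]: 12 solutions.

12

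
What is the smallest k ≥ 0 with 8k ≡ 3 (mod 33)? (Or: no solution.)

21

gcd(33, 8) = 1  (33 = 4×8 + 1, 8 = 8×1).
1 divides 3, so solutions exist.
Back-substituting, 8×(-4) + 33×(1) = 1.
So 8×(-4) ≡ 1 (mod 33); multiply by 3: k ≡ -12 (mod 33).
Smallest nonnegative: k = -12 mod 33 = 21.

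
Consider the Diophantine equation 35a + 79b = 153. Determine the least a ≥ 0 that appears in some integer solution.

gcd(79, 35):
  79 = 2×35 + 9
  35 = 3×9 + 8
  9 = 1×8 + 1
  8 = 8×1
so gcd(79, 35) = 1.
1 divides 153, so solutions exist.
Back-substitute for Bézout coefficients:
  1 = 9 - 1×8
  ... = 35×(-9) + 79×(4)
Scale by 153/1 = 153: (a₀, b₀) = (-1377, 612).
General solution: a = -1377 + 79t, b = 612 - 35t for integer t.
a ≥ 0: smallest is -1377 mod 79 = 45 (at t = 18), with b = -18.

45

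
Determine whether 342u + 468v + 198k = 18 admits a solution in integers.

yes

gcd(468, 342) = 18.
gcd(18, 198) = 18.
18 divides 18, so integer solutions exist.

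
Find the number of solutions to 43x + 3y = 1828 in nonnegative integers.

gcd(43, 3):
  43 = 14·3 + 1
  3 = 3·1
so gcd(43, 3) = 1.
Back-substitute for Bézout coefficients:
  1 = 43 - 14·3
  ... = 43·(1) + 3·(-14)
Scale by 1828: one solution is (1828, -25592). Reduce x mod 3: (1, 595).
General: x = 1 + 3t, y = 595 - 43t.
x ≥ 0 ⇒ t ≥ 0; y ≥ 0 ⇒ t ≤ 13. So t ∈ [0, 13]: 14 solutions.

14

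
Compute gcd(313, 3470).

1

gcd(3470, 313) = 1  (3470 = 11×313 + 27, 313 = 11×27 + 16, 27 = 1×16 + 11, 16 = 1×11 + 5, 11 = 2×5 + 1, 5 = 5×1).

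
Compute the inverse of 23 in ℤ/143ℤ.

gcd(143, 23) = 1.
By Bézout, 23·(56) + 143·(-9) = 1.
So 23·56 ≡ 1 (mod 143), and 56 mod 143 = 56.

56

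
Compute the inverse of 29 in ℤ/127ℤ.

gcd(127, 29):
  127 = 4×29 + 11
  29 = 2×11 + 7
  11 = 1×7 + 4
  7 = 1×4 + 3
  4 = 1×3 + 1
  3 = 3×1
so gcd(127, 29) = 1.
Back-substitute for Bézout coefficients:
  1 = 4 - 1×3
  ... = 29×(-35) + 127×(8)
So 29×-35 ≡ 1 (mod 127), and -35 mod 127 = 92.

92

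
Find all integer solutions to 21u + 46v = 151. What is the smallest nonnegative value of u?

gcd(46, 21) = 1.
1 divides 151, so solutions exist.
By Bézout, 21×(11) + 46×(-5) = 1.
Scale by 151/1 = 151: (u₀, v₀) = (1661, -755).
General solution: u = 1661 + 46t, v = -755 - 21t for integer t.
u ≥ 0: smallest is 1661 mod 46 = 5 (at t = -36), with v = 1.

5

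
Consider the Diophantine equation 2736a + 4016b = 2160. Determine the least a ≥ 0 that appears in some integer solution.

14

gcd(4016, 2736):
  4016 = 1*2736 + 1280
  2736 = 2*1280 + 176
  1280 = 7*176 + 48
  176 = 3*48 + 32
  48 = 1*32 + 16
  32 = 2*16
so gcd(4016, 2736) = 16.
16 divides 2160, so solutions exist.
Back-substitute for Bézout coefficients:
  16 = 48 - 1*32
  ... = 2736*(-91) + 4016*(62)
Scale by 2160/16 = 135: (a₀, b₀) = (-12285, 8370).
General solution: a = -12285 + 251t, b = 8370 - 171t for integer t.
a ≥ 0: smallest is -12285 mod 251 = 14 (at t = 49), with b = -9.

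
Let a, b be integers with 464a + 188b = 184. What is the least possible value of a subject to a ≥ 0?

gcd(464, 188) = 4.
4 divides 184, so solutions exist.
By Bézout, 464·(15) + 188·(-37) = 4.
Scale by 184/4 = 46: (a₀, b₀) = (690, -1702).
General solution: a = 690 + 47t, b = -1702 - 116t for integer t.
a ≥ 0: smallest is 690 mod 47 = 32 (at t = -14), with b = -78.

32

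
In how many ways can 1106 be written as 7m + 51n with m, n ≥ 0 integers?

gcd(51, 7):
  51 = 7*7 + 2
  7 = 3*2 + 1
  2 = 2*1
so gcd(51, 7) = 1.
Back-substitute for Bézout coefficients:
  1 = 7 - 3*2
  ... = 7*(22) + 51*(-3)
Scale by 1106: one solution is (24332, -3318). Reduce m mod 51: (5, 21).
General: m = 5 + 51t, n = 21 - 7t.
m ≥ 0 ⇒ t ≥ 0; n ≥ 0 ⇒ t ≤ 3. So t ∈ [0, 3]: 4 solutions.

4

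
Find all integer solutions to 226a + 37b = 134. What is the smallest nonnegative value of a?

15

gcd(226, 37):
  226 = 6·37 + 4
  37 = 9·4 + 1
  4 = 4·1
so gcd(226, 37) = 1.
1 divides 134, so solutions exist.
Back-substitute for Bézout coefficients:
  1 = 37 - 9·4
  ... = 226·(-9) + 37·(55)
Scale by 134/1 = 134: (a₀, b₀) = (-1206, 7370).
General solution: a = -1206 + 37t, b = 7370 - 226t for integer t.
a ≥ 0: smallest is -1206 mod 37 = 15 (at t = 33), with b = -88.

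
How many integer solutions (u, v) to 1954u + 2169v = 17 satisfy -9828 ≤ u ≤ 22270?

15

gcd(2169, 1954):
  2169 = 1*1954 + 215
  1954 = 9*215 + 19
  215 = 11*19 + 6
  19 = 3*6 + 1
  6 = 6*1
so gcd(2169, 1954) = 1.
Back-substitute for Bézout coefficients:
  1 = 19 - 3*6
  ... = 1954*(343) + 2169*(-309)
Scale by 17: particular solution (5831, -5253); reduce u mod 2169: (1493, -1345).
General solution: u = 1493 + 2169t, v = -1345 - 1954t for integer t.
-9828 ≤ 1493 + 2169t ≤ 22270 gives t ∈ [-5, 9], which is 15 values.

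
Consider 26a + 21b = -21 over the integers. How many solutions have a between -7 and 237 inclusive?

12

gcd(26, 21) = 1  (26 = 1*21 + 5, 21 = 4*5 + 1, 5 = 5*1).
Back-substituting, 26*(-4) + 21*(5) = 1.
Scale by -21: particular solution (84, -105); reduce a mod 21: (0, -1).
General solution: a = 0 + 21t, b = -1 - 26t for integer t.
-7 ≤ 0 + 21t ≤ 237 gives t ∈ [0, 11], which is 12 values.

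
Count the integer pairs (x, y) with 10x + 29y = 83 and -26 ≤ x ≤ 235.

9

gcd(29, 10) = 1  (29 = 2*10 + 9, 10 = 1*9 + 1, 9 = 9*1).
Back-substituting, 10*(3) + 29*(-1) = 1.
Scale by 83: particular solution (249, -83); reduce x mod 29: (17, -3).
General solution: x = 17 + 29t, y = -3 - 10t for integer t.
-26 ≤ 17 + 29t ≤ 235 gives t ∈ [-1, 7], which is 9 values.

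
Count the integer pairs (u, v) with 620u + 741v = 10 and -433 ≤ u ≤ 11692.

gcd(741, 620) = 1.
By Bézout, 620*(-49) + 741*(41) = 1.
Particular solution: (251, -210).
General solution: u = 251 + 741t, v = -210 - 620t for integer t.
-433 ≤ 251 + 741t ≤ 11692 gives t ∈ [0, 15], which is 16 values.

16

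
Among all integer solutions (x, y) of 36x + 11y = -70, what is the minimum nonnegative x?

6

gcd(36, 11) = 1  (36 = 3*11 + 3, 11 = 3*3 + 2, 3 = 1*2 + 1, 2 = 2*1).
1 divides -70, so solutions exist.
Back-substituting, 36*(4) + 11*(-13) = 1.
Scale by -70/1 = -70: (x₀, y₀) = (-280, 910).
General solution: x = -280 + 11t, y = 910 - 36t for integer t.
x ≥ 0: smallest is -280 mod 11 = 6 (at t = 26), with y = -26.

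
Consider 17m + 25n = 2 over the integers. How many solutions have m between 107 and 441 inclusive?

gcd(25, 17):
  25 = 1·17 + 8
  17 = 2·8 + 1
  8 = 8·1
so gcd(25, 17) = 1.
Back-substitute for Bézout coefficients:
  1 = 17 - 2·8
  ... = 17·(3) + 25·(-2)
Scale by 2: particular solution (6, -4); reduce m mod 25: (6, -4).
General solution: m = 6 + 25t, n = -4 - 17t for integer t.
107 ≤ 6 + 25t ≤ 441 gives t ∈ [5, 17], which is 13 values.

13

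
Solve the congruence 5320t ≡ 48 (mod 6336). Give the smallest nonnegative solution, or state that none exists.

gcd(6336, 5320):
  6336 = 1×5320 + 1016
  5320 = 5×1016 + 240
  1016 = 4×240 + 56
  240 = 4×56 + 16
  56 = 3×16 + 8
  16 = 2×8
so gcd(6336, 5320) = 8.
8 divides 48, so solutions exist.
Back-substitute for Bézout coefficients:
  8 = 56 - 3×16
  ... = 5320×(-343) + 6336×(288)
So 5320×(-343) ≡ 8 (mod 6336); multiply by 6: t ≡ -2058 (mod 792).
Smallest nonnegative: t = -2058 mod 792 = 318.

318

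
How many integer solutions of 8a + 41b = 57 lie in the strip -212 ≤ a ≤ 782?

gcd(41, 8) = 1.
By Bézout, 8*(-5) + 41*(1) = 1.
Particular solution: (2, 1).
General solution: a = 2 + 41t, b = 1 - 8t for integer t.
-212 ≤ 2 + 41t ≤ 782 gives t ∈ [-5, 19], which is 25 values.

25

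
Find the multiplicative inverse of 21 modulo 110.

21

gcd(110, 21) = 1.
By Bézout, 21×(21) + 110×(-4) = 1.
So 21×21 ≡ 1 (mod 110), and 21 mod 110 = 21.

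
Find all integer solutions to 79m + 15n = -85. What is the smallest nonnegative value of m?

5

gcd(79, 15) = 1.
1 divides -85, so solutions exist.
By Bézout, 79*(4) + 15*(-21) = 1.
Scale by -85/1 = -85: (m₀, n₀) = (-340, 1785).
General solution: m = -340 + 15t, n = 1785 - 79t for integer t.
m ≥ 0: smallest is -340 mod 15 = 5 (at t = 23), with n = -32.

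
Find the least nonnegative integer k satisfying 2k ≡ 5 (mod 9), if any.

gcd(9, 2) = 1.
1 divides 5, so solutions exist.
By Bézout, 2·(-4) + 9·(1) = 1.
So 2·(-4) ≡ 1 (mod 9); multiply by 5: k ≡ -20 (mod 9).
Smallest nonnegative: k = -20 mod 9 = 7.

7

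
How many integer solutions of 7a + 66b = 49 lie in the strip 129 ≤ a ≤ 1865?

27

gcd(66, 7):
  66 = 9*7 + 3
  7 = 2*3 + 1
  3 = 3*1
so gcd(66, 7) = 1.
Back-substitute for Bézout coefficients:
  1 = 7 - 2*3
  ... = 7*(19) + 66*(-2)
Scale by 49: particular solution (931, -98); reduce a mod 66: (7, 0).
General solution: a = 7 + 66t, b = 0 - 7t for integer t.
129 ≤ 7 + 66t ≤ 1865 gives t ∈ [2, 28], which is 27 values.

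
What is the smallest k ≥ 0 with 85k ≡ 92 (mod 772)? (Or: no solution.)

764

gcd(772, 85) = 1.
1 divides 92, so solutions exist.
By Bézout, 85×(109) + 772×(-12) = 1.
So 85×(109) ≡ 1 (mod 772); multiply by 92: k ≡ 10028 (mod 772).
Smallest nonnegative: k = 10028 mod 772 = 764.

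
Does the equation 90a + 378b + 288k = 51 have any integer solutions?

gcd(378, 90) = 18.
gcd(18, 288) = 18.
18 does not divide 51 (remainder 15), so no integer solutions.

no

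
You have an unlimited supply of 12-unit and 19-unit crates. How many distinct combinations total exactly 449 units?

2

Need nonnegative integers with 12j + 19k = 449.
gcd(12, 19) = 1, and 12·(8) + 19·(-5) = 1.
So (j₀, k₀) = (3592, -2245); general j = 3592 + 19t, k = -2245 - 12t.
j ≥ 0 ⇒ t ≥ -189; k ≥ 0 ⇒ t ≤ -188. That's 2 values of t.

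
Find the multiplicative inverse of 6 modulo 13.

11

gcd(13, 6):
  13 = 2·6 + 1
  6 = 6·1
so gcd(13, 6) = 1.
Back-substitute for Bézout coefficients:
  1 = 13 - 2·6
  ... = 6·(-2) + 13·(1)
So 6·-2 ≡ 1 (mod 13), and -2 mod 13 = 11.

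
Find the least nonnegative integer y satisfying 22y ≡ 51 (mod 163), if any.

69

gcd(163, 22) = 1  (163 = 7*22 + 9, 22 = 2*9 + 4, 9 = 2*4 + 1, 4 = 4*1).
1 divides 51, so solutions exist.
Back-substituting, 22*(-37) + 163*(5) = 1.
So 22*(-37) ≡ 1 (mod 163); multiply by 51: y ≡ -1887 (mod 163).
Smallest nonnegative: y = -1887 mod 163 = 69.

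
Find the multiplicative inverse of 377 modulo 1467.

179

gcd(1467, 377) = 1.
By Bézout, 377×(179) + 1467×(-46) = 1.
So 377×179 ≡ 1 (mod 1467), and 179 mod 1467 = 179.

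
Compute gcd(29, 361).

gcd(361, 29) = 1  (361 = 12*29 + 13, 29 = 2*13 + 3, 13 = 4*3 + 1, 3 = 3*1).

1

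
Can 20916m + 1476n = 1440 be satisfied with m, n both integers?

yes

gcd(20916, 1476) = 36  (20916 = 14×1476 + 252, 1476 = 5×252 + 216, 252 = 1×216 + 36, 216 = 6×36).
36 divides 1440, so integer solutions exist.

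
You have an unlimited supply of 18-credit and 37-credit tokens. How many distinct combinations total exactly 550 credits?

1

Need nonnegative integers with 18j + 37k = 550.
gcd(18, 37) = 1, and 18·(-2) + 37·(1) = 1.
So (j₀, k₀) = (-1100, 550); general j = -1100 + 37t, k = 550 - 18t.
j ≥ 0 ⇒ t ≥ 30; k ≥ 0 ⇒ t ≤ 30. That's 1 value of t.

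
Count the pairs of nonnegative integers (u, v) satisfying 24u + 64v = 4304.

gcd(64, 24):
  64 = 2·24 + 16
  24 = 1·16 + 8
  16 = 2·8
so gcd(64, 24) = 8.
Back-substitute for Bézout coefficients:
  8 = 24 - 1·16
  ... = 24·(3) + 64·(-1)
Scale by 538: one solution is (1614, -538). Reduce u mod 8: (6, 65).
General: u = 6 + 8t, v = 65 - 3t.
u ≥ 0 ⇒ t ≥ 0; v ≥ 0 ⇒ t ≤ 21. So t ∈ [0, 21]: 22 solutions.

22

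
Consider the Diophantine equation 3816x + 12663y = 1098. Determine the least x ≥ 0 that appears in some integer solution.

1175

gcd(12663, 3816):
  12663 = 3×3816 + 1215
  3816 = 3×1215 + 171
  1215 = 7×171 + 18
  171 = 9×18 + 9
  18 = 2×9
so gcd(12663, 3816) = 9.
9 divides 1098, so solutions exist.
Back-substitute for Bézout coefficients:
  9 = 171 - 9×18
  ... = 3816×(667) + 12663×(-201)
Scale by 1098/9 = 122: (x₀, y₀) = (81374, -24522).
General solution: x = 81374 + 1407t, y = -24522 - 424t for integer t.
x ≥ 0: smallest is 81374 mod 1407 = 1175 (at t = -57), with y = -354.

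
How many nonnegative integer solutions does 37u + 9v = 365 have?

1

gcd(37, 9) = 1  (37 = 4·9 + 1, 9 = 9·1).
Back-substituting, 37·(1) + 9·(-4) = 1.
Scale by 365: one solution is (365, -1460). Reduce u mod 9: (5, 20).
General: u = 5 + 9t, v = 20 - 37t.
u ≥ 0 ⇒ t ≥ 0; v ≥ 0 ⇒ t ≤ 0. So t ∈ [0, 0]: 1 solution.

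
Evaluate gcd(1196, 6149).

gcd(6149, 1196):
  6149 = 5×1196 + 169
  1196 = 7×169 + 13
  169 = 13×13
so gcd(6149, 1196) = 13.

13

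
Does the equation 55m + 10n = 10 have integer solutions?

gcd(55, 10) = 5  (55 = 5·10 + 5, 10 = 2·5).
5 divides 10, so integer solutions exist.

yes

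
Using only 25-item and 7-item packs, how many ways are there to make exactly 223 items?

Need nonnegative integers with 25j + 7k = 223.
gcd(25, 7) = 1, and 25·(2) + 7·(-7) = 1.
So (j₀, k₀) = (446, -1561); general j = 446 + 7t, k = -1561 - 25t.
j ≥ 0 ⇒ t ≥ -63; k ≥ 0 ⇒ t ≤ -63. That's 1 value of t.

1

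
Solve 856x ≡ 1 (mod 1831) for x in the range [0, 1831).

gcd(1831, 856) = 1.
By Bézout, 856·(-477) + 1831·(223) = 1.
So 856·-477 ≡ 1 (mod 1831), and -477 mod 1831 = 1354.

1354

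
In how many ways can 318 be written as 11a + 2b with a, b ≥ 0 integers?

gcd(11, 2):
  11 = 5·2 + 1
  2 = 2·1
so gcd(11, 2) = 1.
Back-substitute for Bézout coefficients:
  1 = 11 - 5·2
  ... = 11·(1) + 2·(-5)
Scale by 318: one solution is (318, -1590). Reduce a mod 2: (0, 159).
General: a = 0 + 2t, b = 159 - 11t.
a ≥ 0 ⇒ t ≥ 0; b ≥ 0 ⇒ t ≤ 14. So t ∈ [0, 14]: 15 solutions.

15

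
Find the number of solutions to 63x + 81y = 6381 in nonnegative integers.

12

gcd(81, 63) = 9.
By Bézout, 63×(4) + 81×(-3) = 9.
One solution: (1, 78).
General: x = 1 + 9t, y = 78 - 7t.
x ≥ 0 ⇒ t ≥ 0; y ≥ 0 ⇒ t ≤ 11. So t ∈ [0, 11]: 12 solutions.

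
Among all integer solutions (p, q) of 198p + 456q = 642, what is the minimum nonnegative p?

gcd(456, 198):
  456 = 2×198 + 60
  198 = 3×60 + 18
  60 = 3×18 + 6
  18 = 3×6
so gcd(456, 198) = 6.
6 divides 642, so solutions exist.
Back-substitute for Bézout coefficients:
  6 = 60 - 3×18
  ... = 198×(-23) + 456×(10)
Scale by 642/6 = 107: (p₀, q₀) = (-2461, 1070).
General solution: p = -2461 + 76t, q = 1070 - 33t for integer t.
p ≥ 0: smallest is -2461 mod 76 = 47 (at t = 33), with q = -19.

47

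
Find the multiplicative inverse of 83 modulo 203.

gcd(203, 83) = 1  (203 = 2×83 + 37, 83 = 2×37 + 9, 37 = 4×9 + 1, 9 = 9×1).
Back-substituting, 83×(-22) + 203×(9) = 1.
So 83×-22 ≡ 1 (mod 203), and -22 mod 203 = 181.

181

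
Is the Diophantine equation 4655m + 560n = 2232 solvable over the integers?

gcd(4655, 560):
  4655 = 8·560 + 175
  560 = 3·175 + 35
  175 = 5·35
so gcd(4655, 560) = 35.
35 does not divide 2232 (remainder 27), so no integer solutions.

no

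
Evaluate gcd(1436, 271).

1

gcd(1436, 271):
  1436 = 5*271 + 81
  271 = 3*81 + 28
  81 = 2*28 + 25
  28 = 1*25 + 3
  25 = 8*3 + 1
  3 = 3*1
so gcd(1436, 271) = 1.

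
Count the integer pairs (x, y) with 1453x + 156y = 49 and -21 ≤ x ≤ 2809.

19

gcd(1453, 156):
  1453 = 9×156 + 49
  156 = 3×49 + 9
  49 = 5×9 + 4
  9 = 2×4 + 1
  4 = 4×1
so gcd(1453, 156) = 1.
Back-substitute for Bézout coefficients:
  1 = 9 - 2×4
  ... = 1453×(-35) + 156×(326)
Scale by 49: particular solution (-1715, 15974); reduce x mod 156: (1, -9).
General solution: x = 1 + 156t, y = -9 - 1453t for integer t.
-21 ≤ 1 + 156t ≤ 2809 gives t ∈ [0, 18], which is 19 values.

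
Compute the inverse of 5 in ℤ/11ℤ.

9

gcd(11, 5) = 1.
By Bézout, 5·(-2) + 11·(1) = 1.
So 5·-2 ≡ 1 (mod 11), and -2 mod 11 = 9.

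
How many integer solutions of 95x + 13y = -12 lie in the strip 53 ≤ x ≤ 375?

gcd(95, 13):
  95 = 7*13 + 4
  13 = 3*4 + 1
  4 = 4*1
so gcd(95, 13) = 1.
Back-substitute for Bézout coefficients:
  1 = 13 - 3*4
  ... = 95*(-3) + 13*(22)
Scale by -12: particular solution (36, -264); reduce x mod 13: (10, -74).
General solution: x = 10 + 13t, y = -74 - 95t for integer t.
53 ≤ 10 + 13t ≤ 375 gives t ∈ [4, 28], which is 25 values.

25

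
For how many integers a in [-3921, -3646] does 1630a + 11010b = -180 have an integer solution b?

0

gcd(11010, 1630) = 10.
By Bézout, 1630*(358) + 11010*(-53) = 10.
Particular solution: (162, -24).
General solution: a = 162 + 1101t, b = -24 - 163t for integer t.
-3921 ≤ 162 + 1101t ≤ -3646 gives t ∈ [-3, -4], which is 0 values.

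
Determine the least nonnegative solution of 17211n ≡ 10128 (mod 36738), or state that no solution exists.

11920

gcd(36738, 17211) = 3.
3 divides 10128, so solutions exist.
By Bézout, 17211×(-809) + 36738×(379) = 3.
So 17211×(-809) ≡ 3 (mod 36738); multiply by 3376: n ≡ -2731184 (mod 12246).
Smallest nonnegative: n = -2731184 mod 12246 = 11920.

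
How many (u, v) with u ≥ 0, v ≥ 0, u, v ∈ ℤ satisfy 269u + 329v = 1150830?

gcd(329, 269):
  329 = 1×269 + 60
  269 = 4×60 + 29
  60 = 2×29 + 2
  29 = 14×2 + 1
  2 = 2×1
so gcd(329, 269) = 1.
Back-substitute for Bézout coefficients:
  1 = 29 - 14×2
  ... = 269×(159) + 329×(-130)
Scale by 1150830: one solution is (182981970, -149607900). Reduce u mod 329: (66, 3444).
General: u = 66 + 329t, v = 3444 - 269t.
u ≥ 0 ⇒ t ≥ 0; v ≥ 0 ⇒ t ≤ 12. So t ∈ [0, 12]: 13 solutions.

13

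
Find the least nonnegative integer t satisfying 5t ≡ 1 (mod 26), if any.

21

gcd(26, 5) = 1  (26 = 5×5 + 1, 5 = 5×1).
1 divides 1, so solutions exist.
Back-substituting, 5×(-5) + 26×(1) = 1.
So 5×(-5) ≡ 1 (mod 26); multiply by 1: t ≡ -5 (mod 26).
Smallest nonnegative: t = -5 mod 26 = 21.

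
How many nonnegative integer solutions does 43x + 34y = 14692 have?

gcd(43, 34):
  43 = 1×34 + 9
  34 = 3×9 + 7
  9 = 1×7 + 2
  7 = 3×2 + 1
  2 = 2×1
so gcd(43, 34) = 1.
Back-substitute for Bézout coefficients:
  1 = 7 - 3×2
  ... = 43×(-15) + 34×(19)
Scale by 14692: one solution is (-220380, 279148). Reduce x mod 34: (8, 422).
General: x = 8 + 34t, y = 422 - 43t.
x ≥ 0 ⇒ t ≥ 0; y ≥ 0 ⇒ t ≤ 9. So t ∈ [0, 9]: 10 solutions.

10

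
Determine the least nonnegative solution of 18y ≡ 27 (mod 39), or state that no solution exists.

gcd(39, 18) = 3  (39 = 2·18 + 3, 18 = 6·3).
3 divides 27, so solutions exist.
Back-substituting, 18·(-2) + 39·(1) = 3.
So 18·(-2) ≡ 3 (mod 39); multiply by 9: y ≡ -18 (mod 13).
Smallest nonnegative: y = -18 mod 13 = 8.

8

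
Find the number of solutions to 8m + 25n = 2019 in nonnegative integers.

10

gcd(25, 8) = 1.
By Bézout, 8*(-3) + 25*(1) = 1.
One solution: (18, 75).
General: m = 18 + 25t, n = 75 - 8t.
m ≥ 0 ⇒ t ≥ 0; n ≥ 0 ⇒ t ≤ 9. So t ∈ [0, 9]: 10 solutions.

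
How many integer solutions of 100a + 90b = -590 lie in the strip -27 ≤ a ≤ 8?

4

gcd(100, 90) = 10  (100 = 1*90 + 10, 90 = 9*10).
Back-substituting, 100*(1) + 90*(-1) = 10.
Scale by -59: particular solution (-59, 59); reduce a mod 9: (4, -11).
General solution: a = 4 + 9t, b = -11 - 10t for integer t.
-27 ≤ 4 + 9t ≤ 8 gives t ∈ [-3, 0], which is 4 values.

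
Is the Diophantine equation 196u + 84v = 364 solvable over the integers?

gcd(196, 84) = 28.
28 divides 364, so integer solutions exist.

yes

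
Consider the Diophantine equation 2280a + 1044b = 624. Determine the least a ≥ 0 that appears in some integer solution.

gcd(2280, 1044) = 12.
12 divides 624, so solutions exist.
By Bézout, 2280·(-38) + 1044·(83) = 12.
Scale by 624/12 = 52: (a₀, b₀) = (-1976, 4316).
General solution: a = -1976 + 87t, b = 4316 - 190t for integer t.
a ≥ 0: smallest is -1976 mod 87 = 25 (at t = 23), with b = -54.

25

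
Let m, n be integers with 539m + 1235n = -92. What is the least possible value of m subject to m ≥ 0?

gcd(1235, 539):
  1235 = 2×539 + 157
  539 = 3×157 + 68
  157 = 2×68 + 21
  68 = 3×21 + 5
  21 = 4×5 + 1
  5 = 5×1
so gcd(1235, 539) = 1.
1 divides -92, so solutions exist.
Back-substitute for Bézout coefficients:
  1 = 21 - 4×5
  ... = 539×(-236) + 1235×(103)
Scale by -92/1 = -92: (m₀, n₀) = (21712, -9476).
General solution: m = 21712 + 1235t, n = -9476 - 539t for integer t.
m ≥ 0: smallest is 21712 mod 1235 = 717 (at t = -17), with n = -313.

717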